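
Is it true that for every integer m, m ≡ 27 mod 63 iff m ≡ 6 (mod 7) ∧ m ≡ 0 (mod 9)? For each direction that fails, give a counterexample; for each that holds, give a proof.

The biconditional holds.

Forward direction. Suppose m ≡ 27 (mod 63); write m = 63j + 27. Since 7 ∣ 63, reducing mod 7 gives m ≡ 27 ≡ 6 (mod 7); since 9 ∣ 63, reducing mod 9 gives m ≡ 27 ≡ 0 (mod 9).

Converse. If m ≡ 6 (mod 7) and m ≡ 0 (mod 9), then by the Chinese remainder theorem m ≡ 27 (mod 63). This is exactly m ≡ 27 (mod 63).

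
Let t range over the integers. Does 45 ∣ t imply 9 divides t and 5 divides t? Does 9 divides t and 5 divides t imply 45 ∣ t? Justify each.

(←) Suppose 9 ∣ t and 5 ∣ t. Any common multiple of 9 and 5 is a multiple of their lcm; here gcd(9, 5) = 1, so lcm(9, 5) = 9·5 = 45, so 45 ∣ t.

(→) If 45 ∣ t, write t = 45q. Since 45 = 5·9, t = 9·(5q), so 9 ∣ t; and since 45 = 9·5, t = 5·(9q), so 5 ∣ t.

Equivalent; both directions hold.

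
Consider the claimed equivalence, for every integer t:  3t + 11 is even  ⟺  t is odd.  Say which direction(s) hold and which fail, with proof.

(⟸) Suppose t is odd; write t = 2j + 1. Then 3t + 11 = 3·(2j + 1) + 11 = 2·3j + 14, which is even.

(⟹) Suppose 3t + 11 is even. Since 3 is odd, 3t and t have the same parity, so 3t + 11 ≡ t + 11 (mod 2). As 11 is odd, 3t + 11 is even exactly when t is odd. Thus t is odd.

Both directions hold; the statement is true.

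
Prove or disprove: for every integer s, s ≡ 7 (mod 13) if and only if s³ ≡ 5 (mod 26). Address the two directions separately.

(→) This fails: take s = 20. Then 20 ≡ 7 (mod 13), but 20³ = 8000 ≡ 18 (mod 26), not 5.

(←) This fails: take s = 11. Then 11³ = 1331 ≡ 5 (mod 26), yet 11 ≡ 11 (mod 13), not 7.

(⇒) fails and (⇐) fails.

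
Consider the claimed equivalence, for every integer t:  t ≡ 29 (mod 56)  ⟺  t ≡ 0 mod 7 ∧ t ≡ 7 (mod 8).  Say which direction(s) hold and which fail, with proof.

(⇒) fails and (⇐) fails.

[⇒] This fails: t = 29 gives 29 ≡ 29 (mod 56) but 29 ≡ 1 (mod 7), so the conjunction on the right does not hold.

[⇐] This fails: t = 7 satisfies both congruences on the right (7 ≡ 0 mod 7 and 7 ≡ 7 mod 8) yet 7 ≡ 7 (mod 56), not 29.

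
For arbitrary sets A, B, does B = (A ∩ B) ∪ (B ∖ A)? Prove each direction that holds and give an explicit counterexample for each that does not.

The two sets are equal.

Reverse inclusion. Let x ∈ (A ∩ B) ∪ (B ∖ A). Then either x ∈ B and x ∉ A; or x ∈ A ∩ B. In each case x ∈ B, so (A ∩ B) ∪ (B ∖ A) ⊆ B.

Forward inclusion. Let x ∈ B. Then either x ∈ B and x ∉ A; or x ∈ A ∩ B. In each case x ∈ (A ∩ B) ∪ (B ∖ A), so B ⊆ (A ∩ B) ∪ (B ∖ A).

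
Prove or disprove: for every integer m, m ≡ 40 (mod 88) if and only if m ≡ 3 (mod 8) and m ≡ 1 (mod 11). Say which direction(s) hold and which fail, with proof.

[⇒] This fails: m = 40 gives 40 ≡ 40 (mod 88) but 40 ≡ 0 (mod 8), so the conjunction on the right does not hold.

[⇐] This fails: m = 67 satisfies both congruences on the right (67 ≡ 3 mod 8 and 67 ≡ 1 mod 11) yet 67 ≡ 67 (mod 88), not 40.

(⇒) fails and (⇐) fails.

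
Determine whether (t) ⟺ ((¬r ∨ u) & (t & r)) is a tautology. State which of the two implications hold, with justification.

(→) This fails. Under u = F, r = F, t = T, the left side is true but the right side is false.

(←) Assume the antecedent. If u is true, the antecedent forces (u = T, r = T, t = T), and t holds there. If u is false, the antecedent cannot hold. Either way t holds.

Only the converse holds.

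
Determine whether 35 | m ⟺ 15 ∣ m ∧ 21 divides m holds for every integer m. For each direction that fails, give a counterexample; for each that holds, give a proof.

[⇒] This fails: take m = 35. Certainly 35 ∣ 35, but 15 ∤ 35.

[⇐] Suppose 15 ∣ m and 21 ∣ m. Any common multiple of 15 and 21 is a multiple of their lcm; here lcm(15, 21) = 15·21/gcd(15, 21) = 315/3 = 105, so 105 ∣ m. Since 35 ∣ 105, it follows that 35 ∣ m.

Only the reverse direction holds.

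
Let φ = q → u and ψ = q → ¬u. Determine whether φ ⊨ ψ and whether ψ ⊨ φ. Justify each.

(⇒) fails and (⇐) fails.

(⟹) This fails. Under q = T, u = T, the left side is true but the right side is false.

(⟸) This fails. Under q = T, u = F, the left side is false but the right side is true.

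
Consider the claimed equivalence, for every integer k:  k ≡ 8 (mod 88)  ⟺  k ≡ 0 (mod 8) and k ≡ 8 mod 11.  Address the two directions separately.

(→) Suppose k ≡ 8 (mod 88); write k = 88j + 8. Since 8 ∣ 88, reducing mod 8 gives k ≡ 8 ≡ 0 (mod 8); since 11 ∣ 88, reducing mod 11 gives k ≡ 8 (mod 11).

(←) Conversely, if k ≡ 0 (mod 8) and k ≡ 8 (mod 11), then by the Chinese remainder theorem k ≡ 8 (mod 88). This is exactly k ≡ 8 (mod 88).

Equivalent; both directions hold.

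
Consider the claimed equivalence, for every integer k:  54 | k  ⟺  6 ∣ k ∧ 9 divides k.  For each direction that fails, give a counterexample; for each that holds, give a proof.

(⇒) holds; (⇐) fails.

Forward direction. If 54 ∣ k, write k = 54q. Since 54 = 9·6, k = 6·(9q), so 6 ∣ k; and since 54 = 6·9, k = 9·(6q), so 9 ∣ k.

Converse. This fails: take k = 18. Both 6 ∣ 18 and 9 ∣ 18, yet 18 is not a multiple of 54 (since 18 = 0·54 + 18), so 54 ∤ 18.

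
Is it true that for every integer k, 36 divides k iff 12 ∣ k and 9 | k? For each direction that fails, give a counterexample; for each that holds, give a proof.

Converse. Suppose 12 ∣ k and 9 ∣ k. Any common multiple of 12 and 9 is a multiple of their lcm; here lcm(12, 9) = 12·9/gcd(12, 9) = 108/3 = 36, so 36 ∣ k.

Forward direction. If 36 ∣ k, write k = 36q. Since 36 = 3·12, k = 12·(3q), so 12 ∣ k; and since 36 = 4·9, k = 9·(4q), so 9 ∣ k.

Both implications hold.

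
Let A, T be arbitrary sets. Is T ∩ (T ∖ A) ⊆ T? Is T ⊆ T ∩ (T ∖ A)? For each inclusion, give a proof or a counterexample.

Forward inclusion. Let x ∈ T ∩ (T ∖ A). Then x ∈ T and x ∉ A, from which x ∈ T.

Reverse inclusion. This inclusion fails. Take A = {1}, T = {1}; then 1 ∈ T but 1 ∉ T ∩ (T ∖ A).

The sets are not equal: only the forward inclusion holds.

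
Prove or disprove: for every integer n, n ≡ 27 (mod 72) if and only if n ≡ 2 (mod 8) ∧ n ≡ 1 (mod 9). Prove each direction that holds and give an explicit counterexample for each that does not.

Forward direction. This fails: n = 27 gives 27 ≡ 27 (mod 72) but 27 ≡ 3 (mod 8), so the conjunction on the right does not hold.

Converse. This fails: n = 10 satisfies both congruences on the right (10 ≡ 2 mod 8 and 10 ≡ 1 mod 9) yet 10 ≡ 10 (mod 72), not 27.

Neither direction holds.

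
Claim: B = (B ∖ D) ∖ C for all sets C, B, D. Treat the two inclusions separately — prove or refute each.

Reverse inclusion. Let x ∈ (B ∖ D) ∖ C. Then x ∈ B and x ∉ C, D, from which x ∈ B.

Forward inclusion. This inclusion fails. Take C = {1}, B = {1}, D = ∅; then 1 ∈ B but 1 ∉ (B ∖ D) ∖ C.

(⊆) fails; (⊇) holds.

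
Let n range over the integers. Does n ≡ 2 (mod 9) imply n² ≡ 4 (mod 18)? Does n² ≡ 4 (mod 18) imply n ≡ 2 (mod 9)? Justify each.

Forward direction. This fails: take n = 11. Then 11 ≡ 2 (mod 9), but 11² = 121 ≡ 13 (mod 18), not 4.

Converse. This fails: take n = 16. Then 16² = 256 ≡ 4 (mod 18), yet 16 ≡ 7 (mod 9), not 2.

(⇒) fails and (⇐) fails.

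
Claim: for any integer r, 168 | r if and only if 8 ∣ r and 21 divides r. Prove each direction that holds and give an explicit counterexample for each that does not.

Both implications hold.

[⇒] If 168 ∣ r, write r = 168q. Since 168 = 21·8, r = 8·(21q), so 8 ∣ r; and since 168 = 8·21, r = 21·(8q), so 21 ∣ r.

[⇐] Suppose 8 ∣ r and 21 ∣ r. Any common multiple of 8 and 21 is a multiple of their lcm; here gcd(8, 21) = 1, so lcm(8, 21) = 8·21 = 168, so 168 ∣ r.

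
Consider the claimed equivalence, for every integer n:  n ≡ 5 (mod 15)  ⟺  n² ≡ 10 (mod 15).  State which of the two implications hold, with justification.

(→) Suppose n ≡ 5 (mod 15). Write n = 15j + 5. Then (15j + 5)² = 225j² + 150j + 25 = 15(15j² + 10j + 1) + 10, so n² ≡ 10 (mod 15).

(←) This fails: take n = 10. Then 10² = 100 ≡ 10 (mod 15), yet 10 ≡ 10 (mod 15), not 5.

Only the forward direction holds.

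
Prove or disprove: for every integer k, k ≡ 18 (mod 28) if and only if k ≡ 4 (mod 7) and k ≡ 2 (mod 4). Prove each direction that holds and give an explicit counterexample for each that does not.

(⟹) Suppose k ≡ 18 (mod 28); write k = 28j + 18. Since 7 ∣ 28, reducing mod 7 gives k ≡ 18 ≡ 4 (mod 7); since 4 ∣ 28, reducing mod 4 gives k ≡ 18 ≡ 2 (mod 4).

(⟸) Conversely, if k ≡ 4 (mod 7) and k ≡ 2 (mod 4), then by the Chinese remainder theorem k ≡ 18 (mod 28). This is exactly k ≡ 18 (mod 28).

Equivalent; both directions hold.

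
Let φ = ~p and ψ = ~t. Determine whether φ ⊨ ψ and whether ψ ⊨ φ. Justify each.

Neither direction holds.

Forward direction. This fails. Under p = F, t = T, the left side is true but the right side is false.

Converse. This fails. Under p = T, t = F, the left side is false but the right side is true.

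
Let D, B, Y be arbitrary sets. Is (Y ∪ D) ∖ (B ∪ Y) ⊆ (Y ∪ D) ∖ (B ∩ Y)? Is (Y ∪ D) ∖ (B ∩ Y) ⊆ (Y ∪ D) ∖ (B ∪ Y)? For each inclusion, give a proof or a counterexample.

Only the forward inclusion holds.

(⊆) Let x ∈ (Y ∪ D) ∖ (B ∪ Y). Then x ∈ D and x ∉ B, Y, from which x ∈ (Y ∪ D) ∖ (B ∩ Y).

(⊇) This inclusion fails. Take D = {1}, B = {1}, Y = ∅; then 1 ∈ (Y ∪ D) ∖ (B ∩ Y) but 1 ∉ (Y ∪ D) ∖ (B ∪ Y).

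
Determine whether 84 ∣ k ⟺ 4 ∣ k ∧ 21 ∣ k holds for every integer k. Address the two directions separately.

Equivalent; both directions hold.

(⟹) If 84 ∣ k, write k = 84q. Since 84 = 21·4, k = 4·(21q), so 4 ∣ k; and since 84 = 4·21, k = 21·(4q), so 21 ∣ k.

(⟸) Suppose 4 ∣ k and 21 ∣ k. Any common multiple of 4 and 21 is a multiple of their lcm; here gcd(4, 21) = 1, so lcm(4, 21) = 4·21 = 84, so 84 ∣ k.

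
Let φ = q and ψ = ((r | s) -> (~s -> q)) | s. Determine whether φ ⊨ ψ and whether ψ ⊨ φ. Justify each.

[⇒] Assume the antecedent. If s is true, ((r | s) -> (~s -> q)) | s reduces to true regardless of the other variables. If s is false, the antecedent forces (s = F, q = T, r = F) or (s = F, q = T, r = T), and ((r | s) -> (~s -> q)) | s holds there. Either way ((r | s) -> (~s -> q)) | s holds.

[⇐] This fails. Under s = F, q = F, r = F, the left side is false but the right side is true.

The forward direction holds; the converse fails.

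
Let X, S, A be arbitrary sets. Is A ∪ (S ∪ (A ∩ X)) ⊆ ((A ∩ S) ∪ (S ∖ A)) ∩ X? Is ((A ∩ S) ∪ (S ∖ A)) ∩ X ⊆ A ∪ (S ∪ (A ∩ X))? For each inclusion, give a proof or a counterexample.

(⟹) This inclusion fails. Take X = ∅, S = {1}, A = ∅; then 1 ∈ A ∪ (S ∪ (A ∩ X)) but 1 ∉ ((A ∩ S) ∪ (S ∖ A)) ∩ X.

(⟸) Let x ∈ ((A ∩ S) ∪ (S ∖ A)) ∩ X. Then either x ∈ X ∩ S and x ∉ A; or x ∈ X ∩ S ∩ A. In each case x ∈ A ∪ (S ∪ (A ∩ X)), so ((A ∩ S) ∪ (S ∖ A)) ∩ X ⊆ A ∪ (S ∪ (A ∩ X)).

The sets are not equal: only the reverse inclusion holds.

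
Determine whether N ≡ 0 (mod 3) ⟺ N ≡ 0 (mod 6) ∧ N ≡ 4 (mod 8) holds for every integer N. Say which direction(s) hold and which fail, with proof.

The forward direction fails; the converse holds.

(←) If N ≡ 0 (mod 6) and N ≡ 4 (mod 8), then by the Chinese remainder theorem N ≡ 12 (mod 24). Since 12 ≡ 0 (mod 3) and 3 ∣ 24, we get N ≡ 0 (mod 3).

(→) This fails: N = 0 gives 0 ≡ 0 (mod 3) but 0 ≡ 0 (mod 8), so the conjunction on the right does not hold.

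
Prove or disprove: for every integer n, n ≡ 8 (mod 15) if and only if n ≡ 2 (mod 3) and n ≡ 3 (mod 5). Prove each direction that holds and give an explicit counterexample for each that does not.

(→) Suppose n ≡ 8 (mod 15); write n = 15j + 8. Since 3 ∣ 15, reducing mod 3 gives n ≡ 8 ≡ 2 (mod 3); since 5 ∣ 15, reducing mod 5 gives n ≡ 8 ≡ 3 (mod 5).

(←) Conversely, if n ≡ 2 (mod 3) and n ≡ 3 (mod 5), then by the Chinese remainder theorem n ≡ 8 (mod 15). This is exactly n ≡ 8 (mod 15).

Equivalent; both directions hold.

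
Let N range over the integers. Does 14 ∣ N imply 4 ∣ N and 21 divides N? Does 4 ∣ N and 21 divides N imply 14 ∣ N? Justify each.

(⇐) Suppose 4 ∣ N and 21 ∣ N. Any common multiple of 4 and 21 is a multiple of their lcm; here gcd(4, 21) = 1, so lcm(4, 21) = 4·21 = 84, so 84 ∣ N. Since 14 ∣ 84, it follows that 14 ∣ N.

(⇒) This fails: take N = 14. Certainly 14 ∣ 14, but 4 ∤ 14.

Not equivalent: only (⇐) holds.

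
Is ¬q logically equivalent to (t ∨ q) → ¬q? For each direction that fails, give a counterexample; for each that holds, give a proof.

Both directions hold; the statement is true.

(→) Assume the antecedent. If t is true, the antecedent forces (t = T, q = F), and (t ∨ q) → ¬q holds there. If t is false, the antecedent forces (t = F, q = F), and (t ∨ q) → ¬q holds there. Either way (t ∨ q) → ¬q holds.

(←) Assume the antecedent. If t is true, the antecedent forces (t = T, q = F), and ¬q holds there. If t is false, the antecedent forces (t = F, q = F), and ¬q holds there. Either way ¬q holds.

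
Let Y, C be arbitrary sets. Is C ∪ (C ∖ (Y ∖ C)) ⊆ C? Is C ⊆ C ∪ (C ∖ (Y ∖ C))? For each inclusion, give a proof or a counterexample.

(⟹) Let x ∈ C ∪ (C ∖ (Y ∖ C)). Then either x ∈ C and x ∉ Y; or x ∈ Y ∩ C. In each case x ∈ C, so C ∪ (C ∖ (Y ∖ C)) ⊆ C.

(⟸) Let x ∈ C. Then either x ∈ C and x ∉ Y; or x ∈ Y ∩ C. In each case x ∈ C ∪ (C ∖ (Y ∖ C)), so C ⊆ C ∪ (C ∖ (Y ∖ C)).

Both inclusions hold; the sets are equal.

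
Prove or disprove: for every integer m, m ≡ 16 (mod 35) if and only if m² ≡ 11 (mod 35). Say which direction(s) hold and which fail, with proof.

Converse. This fails: take m = 9. Then 9² = 81 ≡ 11 (mod 35), yet 9 ≡ 9 (mod 35), not 16.

Forward direction. Suppose m ≡ 16 (mod 35). Write m = 35j + 16. Then (35j + 16)² = 1225j² + 1120j + 256 = 35(35j² + 32j + 7) + 11, so m² ≡ 11 (mod 35).

Not equivalent: only (⇒) holds.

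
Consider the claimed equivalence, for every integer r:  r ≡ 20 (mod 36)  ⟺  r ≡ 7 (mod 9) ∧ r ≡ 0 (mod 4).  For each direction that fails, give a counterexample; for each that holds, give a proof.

(⟹) This fails: r = 20 gives 20 ≡ 20 (mod 36) but 20 ≡ 2 (mod 9), so the conjunction on the right does not hold.

(⟸) This fails: r = 16 satisfies both congruences on the right (16 ≡ 7 mod 9 and 16 ≡ 0 mod 4) yet 16 ≡ 16 (mod 36), not 20.

(⇒) fails and (⇐) fails.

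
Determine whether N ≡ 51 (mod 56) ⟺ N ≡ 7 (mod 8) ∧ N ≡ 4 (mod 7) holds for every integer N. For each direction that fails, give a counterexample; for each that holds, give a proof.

(⟹) This fails: N = 51 gives 51 ≡ 51 (mod 56) but 51 ≡ 3 (mod 8), so the conjunction on the right does not hold.

(⟸) This fails: N = 39 satisfies both congruences on the right (39 ≡ 7 mod 8 and 39 ≡ 4 mod 7) yet 39 ≡ 39 (mod 56), not 51.

Neither direction holds.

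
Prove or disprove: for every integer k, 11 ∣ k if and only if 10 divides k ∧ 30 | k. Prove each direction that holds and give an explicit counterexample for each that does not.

[⇒] This fails: take k = 11. Certainly 11 ∣ 11, but 10 ∤ 11.

[⇐] This fails: take k = 30. Both 10 ∣ 30 and 30 ∣ 30, yet 30 is not a multiple of 11 (since 30 = 2·11 + 8), so 11 ∤ 30.

Neither direction holds.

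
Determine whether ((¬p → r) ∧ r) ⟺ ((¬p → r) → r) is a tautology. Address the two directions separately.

[⇒] Assume the antecedent. If r is true, (¬p → r) → r reduces to true regardless of the other variables. If r is false, the antecedent cannot hold. Either way (¬p → r) → r holds.

[⇐] This fails. Under r = F, p = F, the left side is false but the right side is true.

Only the forward implication holds.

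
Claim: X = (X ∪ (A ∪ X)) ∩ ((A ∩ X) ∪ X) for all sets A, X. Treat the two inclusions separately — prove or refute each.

The two sets are equal.

(⊆) Let x ∈ X. Then either x ∈ X and x ∉ A; or x ∈ A ∩ X. In each case x ∈ (X ∪ (A ∪ X)) ∩ ((A ∩ X) ∪ X), so X ⊆ (X ∪ (A ∪ X)) ∩ ((A ∩ X) ∪ X).

(⊇) Let x ∈ (X ∪ (A ∪ X)) ∩ ((A ∩ X) ∪ X). Then either x ∈ X and x ∉ A; or x ∈ A ∩ X. In each case x ∈ X, so (X ∪ (A ∪ X)) ∩ ((A ∩ X) ∪ X) ⊆ X.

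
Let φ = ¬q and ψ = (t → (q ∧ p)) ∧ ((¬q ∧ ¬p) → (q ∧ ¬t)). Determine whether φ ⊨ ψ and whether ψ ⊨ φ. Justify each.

[⇒] This fails. Under t = F, p = F, q = F, the left side is true but the right side is false.

[⇐] This fails. Under t = F, p = F, q = T, the left side is false but the right side is true.

(⇒) fails and (⇐) fails.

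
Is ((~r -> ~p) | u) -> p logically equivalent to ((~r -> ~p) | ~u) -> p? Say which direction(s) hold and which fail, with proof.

(⇒) Assume the antecedent. If u is true, the antecedent forces (u = T, r = F, p = T) or (u = T, r = T, p = T), and ((~r -> ~p) | ~u) -> p holds there. If u is false, the antecedent forces (u = F, r = F, p = T) or (u = F, r = T, p = T), and ((~r -> ~p) | ~u) -> p holds there. Either way ((~r -> ~p) | ~u) -> p holds.

(⇐) Assume the antecedent. If u is true, the antecedent forces (u = T, r = F, p = T) or (u = T, r = T, p = T), and ((~r -> ~p) | u) -> p holds there. If u is false, the antecedent forces (u = F, r = F, p = T) or (u = F, r = T, p = T), and ((~r -> ~p) | u) -> p holds there. Either way ((~r -> ~p) | u) -> p holds.

Both directions hold.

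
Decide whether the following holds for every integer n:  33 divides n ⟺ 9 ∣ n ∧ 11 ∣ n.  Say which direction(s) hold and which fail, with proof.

(⇒) fails; (⇐) holds.

(⟸) Suppose 9 ∣ n and 11 ∣ n. Any common multiple of 9 and 11 is a multiple of their lcm; here gcd(9, 11) = 1, so lcm(9, 11) = 9·11 = 99, so 99 ∣ n. Since 33 ∣ 99, it follows that 33 ∣ n.

(⟹) This fails: take n = 33. Certainly 33 ∣ 33, but 9 ∤ 33.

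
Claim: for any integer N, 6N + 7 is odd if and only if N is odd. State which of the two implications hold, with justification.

(→) This fails: take N = 6. Then 6N + 7 = 43, which is odd, yet N = 6 is even, not odd.

(←) Suppose N is odd. Since 6 is even, 6N is even for every N, so 6N + 7 has the same parity as 7, which is odd. Hence 6N + 7 is odd.

Only the reverse direction holds.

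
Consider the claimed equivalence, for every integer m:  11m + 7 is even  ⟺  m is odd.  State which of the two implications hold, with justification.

Both directions hold; the statement is true.

(⇒) Suppose 11m + 7 is even. Since 11 is odd, 11m and m have the same parity, so 11m + 7 ≡ m + 7 (mod 2). As 7 is odd, 11m + 7 is even exactly when m is odd. Thus m is odd.

(⇐) Conversely, suppose m is odd; write m = 2j + 1. Then 11m + 7 = 11·(2j + 1) + 7 = 2·11j + 18, which is even.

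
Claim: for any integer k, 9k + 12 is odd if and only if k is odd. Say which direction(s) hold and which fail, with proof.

Both directions hold; the statement is true.

(→) Suppose 9k + 12 is odd. Since 9 is odd, 9k and k have the same parity, so 9k + 12 ≡ k + 12 (mod 2). As 12 is even, 9k + 12 is odd exactly when k is odd. Thus k is odd.

(←) Conversely, suppose k is odd; write k = 2j + 1. Then 9k + 12 = 9·(2j + 1) + 12 = 2·9j + 21, which is odd.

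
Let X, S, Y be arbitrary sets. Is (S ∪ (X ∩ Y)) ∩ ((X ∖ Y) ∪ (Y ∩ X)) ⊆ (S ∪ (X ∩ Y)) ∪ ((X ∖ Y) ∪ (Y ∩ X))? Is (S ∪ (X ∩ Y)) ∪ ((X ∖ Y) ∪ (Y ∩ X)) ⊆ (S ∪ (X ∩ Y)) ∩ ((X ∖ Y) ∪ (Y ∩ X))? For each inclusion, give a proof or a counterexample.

(⊆) Let x ∈ (S ∪ (X ∩ Y)) ∩ ((X ∖ Y) ∪ (Y ∩ X)). Then either x ∈ X ∩ S and x ∉ Y; or x ∈ X ∩ Y and x ∉ S; or x ∈ X ∩ S ∩ Y. In each case x ∈ (S ∪ (X ∩ Y)) ∪ ((X ∖ Y) ∪ (Y ∩ X)), so (S ∪ (X ∩ Y)) ∩ ((X ∖ Y) ∪ (Y ∩ X)) ⊆ (S ∪ (X ∩ Y)) ∪ ((X ∖ Y) ∪ (Y ∩ X)).

(⊇) This inclusion fails. Take X = {1}, S = ∅, Y = ∅; then 1 ∈ (S ∪ (X ∩ Y)) ∪ ((X ∖ Y) ∪ (Y ∩ X)) but 1 ∉ (S ∪ (X ∩ Y)) ∩ ((X ∖ Y) ∪ (Y ∩ X)).

(⊆) holds; (⊇) fails.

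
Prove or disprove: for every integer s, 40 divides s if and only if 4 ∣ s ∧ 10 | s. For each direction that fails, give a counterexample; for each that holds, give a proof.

The forward direction holds; the converse fails.

Forward direction. If 40 ∣ s, write s = 40q. Since 40 = 10·4, s = 4·(10q), so 4 ∣ s; and since 40 = 4·10, s = 10·(4q), so 10 ∣ s.

Converse. This fails: take s = 20. Both 4 ∣ 20 and 10 ∣ 20, yet 20 is not a multiple of 40 (since 20 = 0·40 + 20), so 40 ∤ 20.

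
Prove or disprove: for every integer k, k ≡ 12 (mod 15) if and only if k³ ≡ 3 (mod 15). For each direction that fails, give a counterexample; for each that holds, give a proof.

[⇐] Suppose k³ ≡ 3 (mod 15). The only residue r in {0, …, 14} with r³ ≡ 3 (mod 15) is r = 12, so k ≡ 12 (mod 15).

[⇒] Suppose k ≡ 12 (mod 15). Write k = 15j + 12. Then (15j + 12)³ = 3375j³ + 8100j² + 6480j + 1728 = 15(225j³ + 540j² + 432j + 115) + 3, so k³ ≡ 3 (mod 15).

Both implications hold.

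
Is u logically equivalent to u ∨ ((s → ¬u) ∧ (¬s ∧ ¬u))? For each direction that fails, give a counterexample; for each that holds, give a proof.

Not equivalent: only (⇒) holds.

[⇒] Assume the antecedent. If u is true, u ∨ ((s → ¬u) ∧ (¬s ∧ ¬u)) reduces to true regardless of the other variables. If u is false, the antecedent cannot hold. Either way u ∨ ((s → ¬u) ∧ (¬s ∧ ¬u)) holds.

[⇐] This fails. Under u = F, s = F, the left side is false but the right side is true.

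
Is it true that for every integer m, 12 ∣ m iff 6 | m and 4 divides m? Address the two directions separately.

[⇒] If 12 ∣ m, write m = 12q. Since 12 = 2·6, m = 6·(2q), so 6 ∣ m; and since 12 = 3·4, m = 4·(3q), so 4 ∣ m.

[⇐] Suppose 6 ∣ m and 4 ∣ m. Any common multiple of 6 and 4 is a multiple of their lcm; here lcm(6, 4) = 6·4/gcd(6, 4) = 24/2 = 12, so 12 ∣ m.

The biconditional holds.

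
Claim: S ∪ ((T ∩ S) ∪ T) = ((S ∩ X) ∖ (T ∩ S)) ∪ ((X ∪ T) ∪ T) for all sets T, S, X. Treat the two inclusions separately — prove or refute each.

(⊆) This inclusion fails. Take T = ∅, S = {1}, X = ∅; then 1 ∈ S ∪ ((T ∩ S) ∪ T) but 1 ∉ ((S ∩ X) ∖ (T ∩ S)) ∪ ((X ∪ T) ∪ T).

(⊇) This inclusion fails. Take T = ∅, S = ∅, X = {1}; then 1 ∈ ((S ∩ X) ∖ (T ∩ S)) ∪ ((X ∪ T) ∪ T) but 1 ∉ S ∪ ((T ∩ S) ∪ T).

Both inclusions fail.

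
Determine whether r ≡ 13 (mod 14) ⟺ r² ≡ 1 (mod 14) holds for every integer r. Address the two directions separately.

(→) Suppose r ≡ 13 (mod 14). Write r = 14j + 13. Then (14j + 13)² = 196j² + 364j + 169 = 14(14j² + 26j + 12) + 1, so r² ≡ 1 (mod 14).

(←) This fails: take r = 1. Then 1² = 1 ≡ 1 (mod 14), yet 1 ≡ 1 (mod 14), not 13.

(⇒) holds; (⇐) fails.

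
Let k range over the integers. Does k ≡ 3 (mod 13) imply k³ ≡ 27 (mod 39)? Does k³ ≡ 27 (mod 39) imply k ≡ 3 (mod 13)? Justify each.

Neither direction holds.

(→) This fails: take k = 16. Then 16 ≡ 3 (mod 13), but 16³ = 4096 ≡ 1 (mod 39), not 27.

(←) This fails: take k = 9. Then 9³ = 729 ≡ 27 (mod 39), yet 9 ≡ 9 (mod 13), not 3.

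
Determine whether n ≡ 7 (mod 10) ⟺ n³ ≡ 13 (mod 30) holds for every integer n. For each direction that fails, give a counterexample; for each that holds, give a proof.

(⇒) This fails: take n = 17. Then 17 ≡ 7 (mod 10), but 17³ = 4913 ≡ 23 (mod 30), not 13.

(⇐) Conversely, the residues r modulo 30 with r³ ≡ 13 (mod 30) are exactly {7}, and each is ≡ 7 (mod 10).

(⇒) fails; (⇐) holds.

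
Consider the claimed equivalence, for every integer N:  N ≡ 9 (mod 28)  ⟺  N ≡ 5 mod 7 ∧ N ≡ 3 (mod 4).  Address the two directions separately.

(→) This fails: N = 9 gives 9 ≡ 9 (mod 28) but 9 ≡ 2 (mod 7), so the conjunction on the right does not hold.

(←) This fails: N = 19 satisfies both congruences on the right (19 ≡ 5 mod 7 and 19 ≡ 3 mod 4) yet 19 ≡ 19 (mod 28), not 9.

Neither implication holds.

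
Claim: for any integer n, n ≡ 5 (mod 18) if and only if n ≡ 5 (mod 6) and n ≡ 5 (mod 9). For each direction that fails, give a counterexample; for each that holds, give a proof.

Forward direction. Suppose n ≡ 5 (mod 18); write n = 18j + 5. Since 6 ∣ 18, reducing mod 6 gives n ≡ 5 (mod 6); since 9 ∣ 18, reducing mod 9 gives n ≡ 5 (mod 9).

Converse. If n ≡ 5 (mod 6) and n ≡ 5 (mod 9), then by the Chinese remainder theorem n ≡ 5 (mod 18). This is exactly n ≡ 5 (mod 18).

Both directions hold.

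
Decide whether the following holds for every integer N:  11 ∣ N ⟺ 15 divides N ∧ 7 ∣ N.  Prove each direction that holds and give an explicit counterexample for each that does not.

(⇒) fails and (⇐) fails.

Forward direction. This fails: take N = 11. Certainly 11 ∣ 11, but 15 ∤ 11.

Converse. This fails: take N = 105. Both 15 ∣ 105 and 7 ∣ 105, yet 105 is not a multiple of 11 (since 105 = 9·11 + 6), so 11 ∤ 105.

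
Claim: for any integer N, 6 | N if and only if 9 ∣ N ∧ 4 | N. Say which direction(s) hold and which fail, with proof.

Not equivalent: only (⇐) holds.

[⇒] This fails: take N = 6. Certainly 6 ∣ 6, but 9 ∤ 6.

[⇐] Suppose 9 ∣ N and 4 ∣ N. Any common multiple of 9 and 4 is a multiple of their lcm; here gcd(9, 4) = 1, so lcm(9, 4) = 9·4 = 36, so 36 ∣ N. Since 6 ∣ 36, it follows that 6 ∣ N.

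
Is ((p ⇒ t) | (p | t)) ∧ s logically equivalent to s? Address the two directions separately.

Equivalent; both directions hold.

(⟹) Assume the antecedent. If s is true, s reduces to true regardless of the other variables. If s is false, the antecedent cannot hold. Either way s holds.

(⟸) Assume the antecedent. If s is true, ((p ⇒ t) | (p | t)) ∧ s reduces to true regardless of the other variables. If s is false, the antecedent cannot hold. Either way ((p ⇒ t) | (p | t)) ∧ s holds.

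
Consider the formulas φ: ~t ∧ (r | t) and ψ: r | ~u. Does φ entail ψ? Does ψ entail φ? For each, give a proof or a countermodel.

(→) Assume the antecedent. If t is true, the antecedent cannot hold. If t is false, the antecedent forces (t = F, u = F, r = T) or (t = F, u = T, r = T), and r | ~u holds there. Either way r | ~u holds.

(←) This fails. Under t = F, u = F, r = F, the left side is false but the right side is true.

(⇒) holds; (⇐) fails.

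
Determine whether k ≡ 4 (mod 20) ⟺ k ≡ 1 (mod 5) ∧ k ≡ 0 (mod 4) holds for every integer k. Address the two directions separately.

[⇒] This fails: k = 4 gives 4 ≡ 4 (mod 20) but 4 ≡ 4 (mod 5), so the conjunction on the right does not hold.

[⇐] This fails: k = 16 satisfies both congruences on the right (16 ≡ 1 mod 5 and 16 ≡ 0 mod 4) yet 16 ≡ 16 (mod 20), not 4.

Neither implication holds.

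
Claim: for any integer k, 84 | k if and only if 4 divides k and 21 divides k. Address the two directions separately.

(⇐) Suppose 4 ∣ k and 21 ∣ k. Any common multiple of 4 and 21 is a multiple of their lcm; here gcd(4, 21) = 1, so lcm(4, 21) = 4·21 = 84, so 84 ∣ k.

(⇒) If 84 ∣ k, write k = 84q. Since 84 = 21·4, k = 4·(21q), so 4 ∣ k; and since 84 = 4·21, k = 21·(4q), so 21 ∣ k.

The biconditional holds.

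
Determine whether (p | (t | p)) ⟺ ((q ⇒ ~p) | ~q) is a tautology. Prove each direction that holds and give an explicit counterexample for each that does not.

(⇒) fails and (⇐) fails.

(→) This fails. Under t = F, q = T, p = T, the left side is true but the right side is false.

(←) This fails. Under t = F, q = F, p = F, the left side is false but the right side is true.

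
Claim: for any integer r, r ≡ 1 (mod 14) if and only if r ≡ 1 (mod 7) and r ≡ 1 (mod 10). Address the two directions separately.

Only the reverse direction holds.

(⟸) If r ≡ 1 (mod 7) and r ≡ 1 (mod 10), then by the Chinese remainder theorem r ≡ 1 (mod 70). Since 1 ≡ 1 (mod 14) and 14 ∣ 70, we get r ≡ 1 (mod 14).

(⟹) This fails: r = 43 gives 43 ≡ 1 (mod 14) but 43 ≡ 3 (mod 10), so the conjunction on the right does not hold.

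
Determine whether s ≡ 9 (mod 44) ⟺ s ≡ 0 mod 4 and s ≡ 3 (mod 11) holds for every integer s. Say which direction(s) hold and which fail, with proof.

(⇒) fails and (⇐) fails.

Forward direction. This fails: s = 9 gives 9 ≡ 9 (mod 44) but 9 ≡ 1 (mod 4), so the conjunction on the right does not hold.

Converse. This fails: s = 36 satisfies both congruences on the right (36 ≡ 0 mod 4 and 36 ≡ 3 mod 11) yet 36 ≡ 36 (mod 44), not 9.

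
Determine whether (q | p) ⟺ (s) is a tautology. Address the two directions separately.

Neither direction holds.

Forward direction. This fails. Under s = F, q = T, p = F, the left side is true but the right side is false.

Converse. This fails. Under s = T, q = F, p = F, the left side is false but the right side is true.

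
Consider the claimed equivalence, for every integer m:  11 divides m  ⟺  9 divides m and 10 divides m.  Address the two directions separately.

(⇒) This fails: take m = 11. Certainly 11 ∣ 11, but 9 ∤ 11.

(⇐) This fails: take m = 90. Both 9 ∣ 90 and 10 ∣ 90, yet 90 is not a multiple of 11 (since 90 = 8·11 + 2), so 11 ∤ 90.

Neither direction holds.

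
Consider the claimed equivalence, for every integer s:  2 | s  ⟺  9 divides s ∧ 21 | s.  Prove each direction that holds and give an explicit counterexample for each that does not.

(⇒) This fails: take s = 2. Certainly 2 ∣ 2, but 9 ∤ 2.

(⇐) This fails: take s = 63. Both 9 ∣ 63 and 21 ∣ 63, yet 63 is not a multiple of 2 (since 63 = 31·2 + 1), so 2 ∤ 63.

(⇒) fails and (⇐) fails.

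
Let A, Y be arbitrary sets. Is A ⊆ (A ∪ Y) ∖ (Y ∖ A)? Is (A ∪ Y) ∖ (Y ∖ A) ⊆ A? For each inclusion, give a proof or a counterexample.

(⊆) Let x ∈ A. Then either x ∈ A and x ∉ Y; or x ∈ A ∩ Y. In each case x ∈ (A ∪ Y) ∖ (Y ∖ A), so A ⊆ (A ∪ Y) ∖ (Y ∖ A).

(⊇) Let x ∈ (A ∪ Y) ∖ (Y ∖ A). Then either x ∈ A and x ∉ Y; or x ∈ A ∩ Y. In each case x ∈ A, so (A ∪ Y) ∖ (Y ∖ A) ⊆ A.

The two sets are equal.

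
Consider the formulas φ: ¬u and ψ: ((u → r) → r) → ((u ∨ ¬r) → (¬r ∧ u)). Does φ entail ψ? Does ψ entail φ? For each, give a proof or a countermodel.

Only the forward implication holds.

(→) Assume the antecedent. If r is true, the antecedent forces (r = T, u = F), and the consequent holds there. If r is false, the consequent reduces to true regardless of the other variables. Either way the consequent holds.

(←) This fails. Under r = F, u = T, the left side is false but the right side is true.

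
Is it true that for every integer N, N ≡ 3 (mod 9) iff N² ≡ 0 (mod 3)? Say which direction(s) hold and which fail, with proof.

Only the forward implication holds.

(⇒) Suppose N ≡ 3 (mod 9). Then N² ≡ 3² = 9 (mod 9), and since 3 ∣ 9, also N² ≡ 0 (mod 3).

(⇐) This fails: take N = 0. Then 0² = 0 ≡ 0 (mod 3), yet 0 ≡ 0 (mod 9), not 3.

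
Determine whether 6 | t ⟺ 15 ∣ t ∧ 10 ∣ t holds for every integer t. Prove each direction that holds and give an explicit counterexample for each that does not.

[⇐] Suppose 15 ∣ t and 10 ∣ t. Any common multiple of 15 and 10 is a multiple of their lcm; here lcm(15, 10) = 15·10/gcd(15, 10) = 150/5 = 30, so 30 ∣ t. Since 6 ∣ 30, it follows that 6 ∣ t.

[⇒] This fails: take t = 6. Certainly 6 ∣ 6, but 15 ∤ 6.

The forward direction fails; the converse holds.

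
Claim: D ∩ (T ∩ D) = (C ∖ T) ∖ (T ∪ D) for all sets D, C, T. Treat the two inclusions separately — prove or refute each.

Both inclusions fail.

(⟹) This inclusion fails. Take D = {1}, C = ∅, T = {1}; then 1 ∈ D ∩ (T ∩ D) but 1 ∉ (C ∖ T) ∖ (T ∪ D).

(⟸) This inclusion fails. Take D = ∅, C = {1}, T = ∅; then 1 ∈ (C ∖ T) ∖ (T ∪ D) but 1 ∉ D ∩ (T ∩ D).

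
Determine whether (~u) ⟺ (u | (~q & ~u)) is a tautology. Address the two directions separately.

(→) This fails. Under q = T, u = F, the left side is true but the right side is false.

(←) This fails. Under q = F, u = T, the left side is false but the right side is true.

Neither implication holds.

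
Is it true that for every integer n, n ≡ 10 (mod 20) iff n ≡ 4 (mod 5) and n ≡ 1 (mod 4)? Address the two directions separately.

(⇒) This fails: n = 10 gives 10 ≡ 10 (mod 20) but 10 ≡ 0 (mod 5), so the conjunction on the right does not hold.

(⇐) This fails: n = 9 satisfies both congruences on the right (9 ≡ 4 mod 5 and 9 ≡ 1 mod 4) yet 9 ≡ 9 (mod 20), not 10.

Both directions fail.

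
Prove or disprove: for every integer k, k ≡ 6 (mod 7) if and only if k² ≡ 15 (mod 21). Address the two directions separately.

Forward direction. This fails: take k = 13. Then 13 ≡ 6 (mod 7), but 13² = 169 ≡ 1 (mod 21), not 15.

Converse. This fails: take k = 15. Then 15² = 225 ≡ 15 (mod 21), yet 15 ≡ 1 (mod 7), not 6.

(⇒) fails and (⇐) fails.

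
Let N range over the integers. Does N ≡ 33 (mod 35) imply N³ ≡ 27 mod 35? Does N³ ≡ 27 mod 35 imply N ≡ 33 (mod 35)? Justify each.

(←) This fails: take N = 3. Then 3³ = 27 ≡ 27 (mod 35), yet 3 ≡ 3 (mod 35), not 33.

(→) Suppose N ≡ 33 (mod 35). Write N = 35j + 33. Then (35j + 33)³ = 42875j³ + 121275j² + 114345j + 35937 = 35(1225j³ + 3465j² + 3267j + 1026) + 27, so N³ ≡ 27 (mod 35).

The forward direction holds; the converse fails.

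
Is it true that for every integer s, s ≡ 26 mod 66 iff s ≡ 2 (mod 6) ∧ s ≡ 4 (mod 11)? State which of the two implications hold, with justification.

(⇒) Suppose s ≡ 26 (mod 66); write s = 66j + 26. Since 6 ∣ 66, reducing mod 6 gives s ≡ 26 ≡ 2 (mod 6); since 11 ∣ 66, reducing mod 11 gives s ≡ 26 ≡ 4 (mod 11).

(⇐) Conversely, if s ≡ 2 (mod 6) and s ≡ 4 (mod 11), then by the Chinese remainder theorem s ≡ 26 (mod 66). This is exactly s ≡ 26 (mod 66).

Both directions hold; the statement is true.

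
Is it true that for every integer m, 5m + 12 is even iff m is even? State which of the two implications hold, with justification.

(→) Suppose 5m + 12 is even. Since 5 is odd, 5m and m have the same parity, so 5m + 12 ≡ m + 12 (mod 2). As 12 is even, 5m + 12 is even exactly when m is even. Thus m is even.

(←) Conversely, suppose m is even; write m = 2j. Then 5m + 12 = 5·(2j) + 12 = 2·5j + 12, which is even.

Both directions hold.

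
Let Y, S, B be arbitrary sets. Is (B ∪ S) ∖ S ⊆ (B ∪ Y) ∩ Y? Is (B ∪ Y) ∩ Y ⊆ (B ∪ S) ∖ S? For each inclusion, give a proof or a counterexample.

Forward inclusion. This inclusion fails. Take Y = ∅, S = ∅, B = {1}; then 1 ∈ (B ∪ S) ∖ S but 1 ∉ (B ∪ Y) ∩ Y.

Reverse inclusion. This inclusion fails. Take Y = {1}, S = ∅, B = ∅; then 1 ∈ (B ∪ Y) ∩ Y but 1 ∉ (B ∪ S) ∖ S.

Neither inclusion holds.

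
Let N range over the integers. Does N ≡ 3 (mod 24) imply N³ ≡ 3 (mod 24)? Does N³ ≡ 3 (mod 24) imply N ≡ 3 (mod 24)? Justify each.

Equivalent; both directions hold.

(⇐) Suppose N³ ≡ 3 (mod 24). The only residue r in {0, …, 23} with r³ ≡ 3 (mod 24) is r = 3, so N ≡ 3 (mod 24).

(⇒) Suppose N ≡ 3 (mod 24). Write N = 24j + 3. Then (24j + 3)³ = 13824j³ + 5184j² + 648j + 27 = 24(576j³ + 216j² + 27j + 1) + 3, so N³ ≡ 3 (mod 24).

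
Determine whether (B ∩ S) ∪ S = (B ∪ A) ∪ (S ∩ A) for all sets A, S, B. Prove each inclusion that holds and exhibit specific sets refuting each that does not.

Both inclusions fail.

(⟹) This inclusion fails. Take A = ∅, S = {1}, B = ∅; then 1 ∈ (B ∩ S) ∪ S but 1 ∉ (B ∪ A) ∪ (S ∩ A).

(⟸) This inclusion fails. Take A = {1}, S = ∅, B = ∅; then 1 ∈ (B ∪ A) ∪ (S ∩ A) but 1 ∉ (B ∩ S) ∪ S.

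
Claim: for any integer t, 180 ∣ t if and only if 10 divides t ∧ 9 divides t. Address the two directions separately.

(→) If 180 ∣ t, write t = 180q. Since 180 = 18·10, t = 10·(18q), so 10 ∣ t; and since 180 = 20·9, t = 9·(20q), so 9 ∣ t.

(←) This fails: take t = 90. Both 10 ∣ 90 and 9 ∣ 90, yet 90 is not a multiple of 180 (since 90 = 0·180 + 90), so 180 ∤ 90.

(⇒) holds; (⇐) fails.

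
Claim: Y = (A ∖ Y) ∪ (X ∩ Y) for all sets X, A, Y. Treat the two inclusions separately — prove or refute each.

Forward inclusion. This inclusion fails. Take X = ∅, A = ∅, Y = {1}; then 1 ∈ Y but 1 ∉ (A ∖ Y) ∪ (X ∩ Y).

Reverse inclusion. This inclusion fails. Take X = ∅, A = {1}, Y = ∅; then 1 ∈ (A ∖ Y) ∪ (X ∩ Y) but 1 ∉ Y.

Neither inclusion holds.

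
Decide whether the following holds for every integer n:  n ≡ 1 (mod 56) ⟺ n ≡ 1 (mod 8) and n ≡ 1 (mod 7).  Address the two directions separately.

Forward direction. Suppose n ≡ 1 (mod 56); write n = 56j + 1. Since 8 ∣ 56, reducing mod 8 gives n ≡ 1 (mod 8); since 7 ∣ 56, reducing mod 7 gives n ≡ 1 (mod 7).

Converse. If n ≡ 1 (mod 8) and n ≡ 1 (mod 7), then by the Chinese remainder theorem n ≡ 1 (mod 56). This is exactly n ≡ 1 (mod 56).

Both implications hold.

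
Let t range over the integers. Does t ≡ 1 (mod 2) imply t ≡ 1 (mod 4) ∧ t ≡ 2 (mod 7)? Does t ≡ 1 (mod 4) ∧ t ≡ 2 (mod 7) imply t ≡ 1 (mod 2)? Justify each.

(⇒) fails; (⇐) holds.

(⇒) This fails: t = 1 gives 1 ≡ 1 (mod 2) but 1 ≡ 1 (mod 7), so the conjunction on the right does not hold.

(⇐) Conversely, if t ≡ 1 (mod 4) and t ≡ 2 (mod 7), then by the Chinese remainder theorem t ≡ 9 (mod 28). Since 9 ≡ 1 (mod 2) and 2 ∣ 28, we get t ≡ 1 (mod 2).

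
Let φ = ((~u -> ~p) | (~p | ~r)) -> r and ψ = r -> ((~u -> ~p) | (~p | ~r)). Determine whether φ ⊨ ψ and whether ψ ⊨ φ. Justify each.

Neither direction holds.

[⇒] This fails. Under u = F, r = T, p = T, the left side is true but the right side is false.

[⇐] This fails. Under u = F, r = F, p = F, the left side is false but the right side is true.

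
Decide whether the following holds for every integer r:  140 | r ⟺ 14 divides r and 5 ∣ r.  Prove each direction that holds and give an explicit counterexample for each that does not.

Not equivalent: only (⇒) holds.

(→) If 140 ∣ r, write r = 140q. Since 140 = 10·14, r = 14·(10q), so 14 ∣ r; and since 140 = 28·5, r = 5·(28q), so 5 ∣ r.

(←) This fails: take r = 70. Both 14 ∣ 70 and 5 ∣ 70, yet 70 is not a multiple of 140 (since 70 = 0·140 + 70), so 140 ∤ 70.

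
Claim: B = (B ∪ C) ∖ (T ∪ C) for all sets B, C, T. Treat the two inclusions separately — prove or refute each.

(⟹) This inclusion fails. Take B = {1}, C = {1}, T = ∅; then 1 ∈ B but 1 ∉ (B ∪ C) ∖ (T ∪ C).

(⟸) Let x ∈ (B ∪ C) ∖ (T ∪ C). Then x ∈ B and x ∉ C, T, from which x ∈ B.

(⊆) fails; (⊇) holds.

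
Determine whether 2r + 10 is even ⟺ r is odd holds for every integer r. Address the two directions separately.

Only the converse holds.

(→) This fails: take r = 4. Then 2r + 10 = 18, which is even, yet r = 4 is even, not odd.

(←) Suppose r is odd. Since 2 is even, 2r is even for every r, so 2r + 10 has the same parity as 10, which is even. Hence 2r + 10 is even.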